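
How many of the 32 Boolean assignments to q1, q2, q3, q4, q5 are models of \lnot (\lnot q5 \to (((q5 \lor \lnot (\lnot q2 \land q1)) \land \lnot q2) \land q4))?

Initial set: {\lnot (\lnot q5 \to (((q5 \lor \lnot (\lnot q2 \land q1)) \land \lnot q2) \land q4))}.
\lnot (\lnot q5 \to (((q5 \lor \lnot (\lnot q2 \land q1)) \land \lnot q2) \land q4)): α-rule — add \lnot q5, \lnot (((q5 \lor \lnot (\lnot q2 \land q1)) \land \lnot q2) \land q4).
\lnot (((q5 \lor \lnot (\lnot q2 \land q1)) \land \lnot q2) \land q4): β-rule — branch into \lnot ((q5 \lor \lnot (\lnot q2 \land q1)) \land \lnot q2)  //  \lnot q4.
  branch 1 (add \lnot ((q5 \lor \lnot (\lnot q2 \land q1)) \land \lnot q2)):
    \lnot ((q5 \lor \lnot (\lnot q2 \land q1)) \land \lnot q2): β-rule — branch into \lnot (q5 \lor \lnot (\lnot q2 \land q1))  //  \lnot \lnot q2.
      branch 1.1 (add \lnot (q5 \lor \lnot (\lnot q2 \land q1))):
        \lnot (q5 \lor \lnot (\lnot q2 \land q1)): α-rule — add \lnot q5, \lnot \lnot (\lnot q2 \land q1).
        \lnot \lnot (\lnot q2 \land q1): α-rule — add \lnot q2, q1.
        ○ open, literals {q1=true, q2=false, q5=false}.
      branch 1.2 (add \lnot \lnot q2):
        ○ open, literals {q2=true, q5=false}.
  branch 2 (add \lnot q4):
    ○ open, literals {q4=false, q5=false}.
0 branches closed, 3 open.
Each open branch fixes some atoms; the unmentioned ones are free. Counting distinct full assignments: branch {q1=true, q2=false, q5=false} (q3, q4) contributes 4 new; branch {q2=true, q5=false} (q1, q3, q4) contributes 8 new; branch {q4=false, q5=false} (q1, q2, q3) contributes 2 new. Total: 14.

14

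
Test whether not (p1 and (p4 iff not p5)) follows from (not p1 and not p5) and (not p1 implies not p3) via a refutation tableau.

Initial set: {((not p1 and not p5) and (not p1 implies not p3)); not not (p1 and (p4 iff not p5))}.
((not p1 and not p5) and (not p1 implies not p3)): α-rule — add (not p1 and not p5), (not p1 implies not p3).
not not (p1 and (p4 iff not p5)): α-rule — add p1, (p4 iff not p5).
(not p1 and not p5): α-rule — add not p1, not p5.
× closes — contains both p1 and not p1.
All 1 branch closes.
Every branch closed, so the premises entail the conclusion.

Yes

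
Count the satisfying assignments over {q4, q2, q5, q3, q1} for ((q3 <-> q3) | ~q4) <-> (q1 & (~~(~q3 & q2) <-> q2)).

Initial set: {(((q3 <-> q3) | ~q4) <-> (q1 & (~~(~q3 & q2) <-> q2)))}.
(((q3 <-> q3) | ~q4) <-> (q1 & (~~(~q3 & q2) <-> q2))): β-rule — branch into ((q3 <-> q3) | ~q4), (q1 & (~~(~q3 & q2) <-> q2))  //  ~((q3 <-> q3) | ~q4), ~(q1 & (~~(~q3 & q2) <-> q2)).
  branch 1 (add ((q3 <-> q3) | ~q4), (q1 & (~~(~q3 & q2) <-> q2))):
    (q1 & (~~(~q3 & q2) <-> q2)): α-rule — add q1, (~~(~q3 & q2) <-> q2).
    ((q3 <-> q3) | ~q4): β-rule — branch into (q3 <-> q3)  //  ~q4.
      branch 1.1 (add (q3 <-> q3)):
        (~~(~q3 & q2) <-> q2): β-rule — branch into ~~(~q3 & q2), q2  //  ~~~(~q3 & q2), ~q2.
          branch 1.1.1 (add ~~(~q3 & q2), q2):
            ~~(~q3 & q2): drop double negation, giving (~q3 & q2).
            (~q3 & q2): α-rule — add ~q3, q2.
            (q3 <-> q3): β-rule — branch into q3, q3  //  ~q3, ~q3.
              branch 1.1.1.1 (add q3, q3):
                × closes — contains both q3 and ~q3.
              branch 1.1.1.2 (add ~q3, ~q3):
                ○ open, literals {q1=1, q2=1, q3=0}.
          branch 1.1.2 (add ~~~(~q3 & q2), ~q2):
            ~~~(~q3 & q2): drop double negation, giving ~(~q3 & q2).
            (q3 <-> q3): β-rule — branch into q3, q3  //  ~q3, ~q3.
              branch 1.1.2.1 (add q3, q3):
                ~(~q3 & q2): β-rule — branch into ~~q3  //  ~q2.
                  branch 1.1.2.1.1 (add ~~q3):
                    ○ open, literals {q1=1, q2=0, q3=1}.
                  branch 1.1.2.1.2 (add ~q2):
                    ○ open, literals {q1=1, q2=0, q3=1}.
              branch 1.1.2.2 (add ~q3, ~q3):
                ~(~q3 & q2): β-rule — branch into ~~q3  //  ~q2.
                  branch 1.1.2.2.1 (add ~~q3):
                    × closes — contains both q3 and ~q3.
                  branch 1.1.2.2.2 (add ~q2):
                    ○ open, literals {q1=1, q2=0, q3=0}.
      branch 1.2 (add ~q4):
        (~~(~q3 & q2) <-> q2): β-rule — branch into ~~(~q3 & q2), q2  //  ~~~(~q3 & q2), ~q2.
          branch 1.2.1 (add ~~(~q3 & q2), q2):
            ~~(~q3 & q2): drop double negation, giving (~q3 & q2).
            (~q3 & q2): α-rule — add ~q3, q2.
            ○ open, literals {q1=1, q2=1, q3=0, q4=0}.
          branch 1.2.2 (add ~~~(~q3 & q2), ~q2):
            ~~~(~q3 & q2): drop double negation, giving ~(~q3 & q2).
            ~(~q3 & q2): β-rule — branch into ~~q3  //  ~q2.
              branch 1.2.2.1 (add ~~q3):
                ○ open, literals {q1=1, q2=0, q3=1, q4=0}.
              branch 1.2.2.2 (add ~q2):
                ○ open, literals {q1=1, q2=0, q4=0}.
  branch 2 (add ~((q3 <-> q3) | ~q4), ~(q1 & (~~(~q3 & q2) <-> q2))):
    ~((q3 <-> q3) | ~q4): α-rule — add ~(q3 <-> q3), ~~q4.
    ~(q1 & (~~(~q3 & q2) <-> q2)): β-rule — branch into ~q1  //  ~(~~(~q3 & q2) <-> q2).
      branch 2.1 (add ~q1):
        ~(q3 <-> q3): β-rule — branch into q3, ~q3  //  ~q3, q3.
          branch 2.1.1 (add q3, ~q3):
            × closes — contains both q3 and ~q3.
          branch 2.1.2 (add ~q3, q3):
            × closes — contains both q3 and ~q3.
      branch 2.2 (add ~(~~(~q3 & q2) <-> q2)):
        ~(q3 <-> q3): β-rule — branch into q3, ~q3  //  ~q3, q3.
          branch 2.2.1 (add q3, ~q3):
            × closes — contains both q3 and ~q3.
          branch 2.2.2 (add ~q3, q3):
            × closes — contains both q3 and ~q3.
6 branches closed, 7 open.
Each open branch fixes some atoms; the unmentioned ones are free. Counting distinct full assignments: branch {q1=1, q2=1, q3=0} (q4, q5) contributes 4 new; branch {q1=1, q2=0, q3=1} (q4, q5) contributes 4 new; branch {q1=1, q2=0, q3=1} (q4, q5) contributes 0 new; branch {q1=1, q2=0, q3=0} (q4, q5) contributes 4 new; branch {q1=1, q2=1, q3=0, q4=0} (q5) contributes 0 new; branch {q1=1, q2=0, q3=1, q4=0} (q5) contributes 0 new; branch {q1=1, q2=0, q4=0} (q5, q3) contributes 0 new. Total: 12.

12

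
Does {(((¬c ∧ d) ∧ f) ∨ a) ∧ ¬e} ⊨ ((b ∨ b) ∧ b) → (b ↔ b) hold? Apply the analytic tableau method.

Initial set: {((((¬c ∧ d) ∧ f) ∨ a) ∧ ¬e); ¬(((b ∨ b) ∧ b) → (b ↔ b))}.
((((¬c ∧ d) ∧ f) ∨ a) ∧ ¬e): α-rule — add (((¬c ∧ d) ∧ f) ∨ a), ¬e.
¬(((b ∨ b) ∧ b) → (b ↔ b)): α-rule — add ((b ∨ b) ∧ b), ¬(b ↔ b).
((b ∨ b) ∧ b): α-rule — add (b ∨ b), b.
(((¬c ∧ d) ∧ f) ∨ a): β-rule — branch into ((¬c ∧ d) ∧ f)  //  a.
  branch 1 (add ((¬c ∧ d) ∧ f)):
    ((¬c ∧ d) ∧ f): α-rule — add (¬c ∧ d), f.
    (¬c ∧ d): α-rule — add ¬c, d.
    ¬(b ↔ b): β-rule — branch into b, ¬b  //  ¬b, b.
      branch 1.1 (add b, ¬b):
        × closes — contains both b and ¬b.
      branch 1.2 (add ¬b, b):
        × closes — contains both b and ¬b.
  branch 2 (add a):
    ¬(b ↔ b): β-rule — branch into b, ¬b  //  ¬b, b.
      branch 2.1 (add b, ¬b):
        × closes — contains both b and ¬b.
      branch 2.2 (add ¬b, b):
        × closes — contains both b and ¬b.
All 4 branches close.
Every branch closed, so the premises entail the conclusion.

Yes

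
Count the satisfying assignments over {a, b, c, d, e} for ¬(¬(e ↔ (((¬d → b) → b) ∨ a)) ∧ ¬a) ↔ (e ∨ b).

Initial set: {(¬(¬(e ↔ (((¬d → b) → b) ∨ a)) ∧ ¬a) ↔ (e ∨ b))}.
(¬(¬(e ↔ (((¬d → b) → b) ∨ a)) ∧ ¬a) ↔ (e ∨ b)): β-rule — branch into ¬(¬(e ↔ (((¬d → b) → b) ∨ a)) ∧ ¬a), (e ∨ b)  //  ¬¬(¬(e ↔ (((¬d → b) → b) ∨ a)) ∧ ¬a), ¬(e ∨ b).
  branch 1 (add ¬(¬(e ↔ (((¬d → b) → b) ∨ a)) ∧ ¬a), (e ∨ b)):
    ¬(¬(e ↔ (((¬d → b) → b) ∨ a)) ∧ ¬a): β-rule — branch into ¬¬(e ↔ (((¬d → b) → b) ∨ a))  //  ¬¬a.
      branch 1.1 (add ¬¬(e ↔ (((¬d → b) → b) ∨ a))):
        (e ∨ b): β-rule — branch into e  //  b.
          branch 1.1.1 (add e):
            ¬¬(e ↔ (((¬d → b) → b) ∨ a)): β-rule — branch into e, (((¬d → b) → b) ∨ a)  //  ¬e, ¬(((¬d → b) → b) ∨ a).
              branch 1.1.1.1 (add e, (((¬d → b) → b) ∨ a)):
                (((¬d → b) → b) ∨ a): β-rule — branch into ((¬d → b) → b)  //  a.
                  branch 1.1.1.1.1 (add ((¬d → b) → b)):
                    ((¬d → b) → b): β-rule — branch into ¬(¬d → b)  //  b.
                      branch 1.1.1.1.1.1 (add ¬(¬d → b)):
                        ¬(¬d → b): α-rule — add ¬d, ¬b.
                        ○ open, literals {b=0, d=0, e=1}.
                      branch 1.1.1.1.1.2 (add b):
                        ○ open, literals {b=1, e=1}.
                  branch 1.1.1.1.2 (add a):
                    ○ open, literals {a=1, e=1}.
              branch 1.1.1.2 (add ¬e, ¬(((¬d → b) → b) ∨ a)):
                × closes — contains both e and ¬e.
          branch 1.1.2 (add b):
            ¬¬(e ↔ (((¬d → b) → b) ∨ a)): β-rule — branch into e, (((¬d → b) → b) ∨ a)  //  ¬e, ¬(((¬d → b) → b) ∨ a).
              branch 1.1.2.1 (add e, (((¬d → b) → b) ∨ a)):
                (((¬d → b) → b) ∨ a): β-rule — branch into ((¬d → b) → b)  //  a.
                  branch 1.1.2.1.1 (add ((¬d → b) → b)):
                    ((¬d → b) → b): β-rule — branch into ¬(¬d → b)  //  b.
                      branch 1.1.2.1.1.1 (add ¬(¬d → b)):
                        ¬(¬d → b): α-rule — add ¬d, ¬b.
                        × closes — contains both b and ¬b.
                      branch 1.1.2.1.1.2 (add b):
                        ○ open, literals {b=1, e=1}.
                  branch 1.1.2.1.2 (add a):
                    ○ open, literals {a=1, b=1, e=1}.
              branch 1.1.2.2 (add ¬e, ¬(((¬d → b) → b) ∨ a)):
                ¬(((¬d → b) → b) ∨ a): α-rule — add ¬((¬d → b) → b), ¬a.
                ¬((¬d → b) → b): α-rule — add (¬d → b), ¬b.
                × closes — contains both b and ¬b.
      branch 1.2 (add ¬¬a):
        (e ∨ b): β-rule — branch into e  //  b.
          branch 1.2.1 (add e):
            ○ open, literals {a=1, e=1}.
          branch 1.2.2 (add b):
            ○ open, literals {a=1, b=1}.
  branch 2 (add ¬¬(¬(e ↔ (((¬d → b) → b) ∨ a)) ∧ ¬a), ¬(e ∨ b)):
    ¬¬(¬(e ↔ (((¬d → b) → b) ∨ a)) ∧ ¬a): α-rule — add ¬(e ↔ (((¬d → b) → b) ∨ a)), ¬a.
    ¬(e ∨ b): α-rule — add ¬e, ¬b.
    ¬(e ↔ (((¬d → b) → b) ∨ a)): β-rule — branch into e, ¬(((¬d → b) → b) ∨ a)  //  ¬e, (((¬d → b) → b) ∨ a).
      branch 2.1 (add e, ¬(((¬d → b) → b) ∨ a)):
        × closes — contains both e and ¬e.
      branch 2.2 (add ¬e, (((¬d → b) → b) ∨ a)):
        (((¬d → b) → b) ∨ a): β-rule — branch into ((¬d → b) → b)  //  a.
          branch 2.2.1 (add ((¬d → b) → b)):
            ((¬d → b) → b): β-rule — branch into ¬(¬d → b)  //  b.
              branch 2.2.1.1 (add ¬(¬d → b)):
                ¬(¬d → b): α-rule — add ¬d, ¬b.
                ○ open, literals {a=0, b=0, d=0, e=0}.
              branch 2.2.1.2 (add b):
                × closes — contains both b and ¬b.
          branch 2.2.2 (add a):
            × closes — contains both a and ¬a.
6 branches closed, 8 open.
Each open branch fixes some atoms; the unmentioned ones are free. Counting distinct full assignments: branch {b=0, d=0, e=1} (a, c) contributes 4 new; branch {b=1, e=1} (a, c, d) contributes 8 new; branch {a=1, e=1} (b, c, d) contributes 2 new; branch {b=1, e=1} (a, c, d) contributes 0 new; branch {a=1, b=1, e=1} (c, d) contributes 0 new; branch {a=1, e=1} (b, c, d) contributes 0 new; branch {a=1, b=1} (c, d, e) contributes 4 new; branch {a=0, b=0, d=0, e=0} (c) contributes 2 new. Total: 20.

20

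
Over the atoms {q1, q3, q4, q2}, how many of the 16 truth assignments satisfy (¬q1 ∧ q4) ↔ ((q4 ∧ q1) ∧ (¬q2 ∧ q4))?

10

Initial set: {((¬q1 ∧ q4) ↔ ((q4 ∧ q1) ∧ (¬q2 ∧ q4)))}.
((¬q1 ∧ q4) ↔ ((q4 ∧ q1) ∧ (¬q2 ∧ q4))): β-rule — branch into (¬q1 ∧ q4), ((q4 ∧ q1) ∧ (¬q2 ∧ q4))  //  ¬(¬q1 ∧ q4), ¬((q4 ∧ q1) ∧ (¬q2 ∧ q4)).
  branch 1 (add (¬q1 ∧ q4), ((q4 ∧ q1) ∧ (¬q2 ∧ q4))):
    (¬q1 ∧ q4): α-rule — add ¬q1, q4.
    ((q4 ∧ q1) ∧ (¬q2 ∧ q4)): α-rule — add (q4 ∧ q1), (¬q2 ∧ q4).
    (q4 ∧ q1): α-rule — add q4, q1.
    × closes — contains both q1 and ¬q1.
  branch 2 (add ¬(¬q1 ∧ q4), ¬((q4 ∧ q1) ∧ (¬q2 ∧ q4))):
    ¬(¬q1 ∧ q4): β-rule — branch into ¬¬q1  //  ¬q4.
      branch 2.1 (add ¬¬q1):
        ¬((q4 ∧ q1) ∧ (¬q2 ∧ q4)): β-rule — branch into ¬(q4 ∧ q1)  //  ¬(¬q2 ∧ q4).
          branch 2.1.1 (add ¬(q4 ∧ q1)):
            ¬(q4 ∧ q1): β-rule — branch into ¬q4  //  ¬q1.
              branch 2.1.1.1 (add ¬q4):
                ○ open, literals {q1=1, q4=0}.
              branch 2.1.1.2 (add ¬q1):
                × closes — contains both q1 and ¬q1.
          branch 2.1.2 (add ¬(¬q2 ∧ q4)):
            ¬(¬q2 ∧ q4): β-rule — branch into ¬¬q2  //  ¬q4.
              branch 2.1.2.1 (add ¬¬q2):
                ○ open, literals {q1=1, q2=1}.
              branch 2.1.2.2 (add ¬q4):
                ○ open, literals {q1=1, q4=0}.
      branch 2.2 (add ¬q4):
        ¬((q4 ∧ q1) ∧ (¬q2 ∧ q4)): β-rule — branch into ¬(q4 ∧ q1)  //  ¬(¬q2 ∧ q4).
          branch 2.2.1 (add ¬(q4 ∧ q1)):
            ¬(q4 ∧ q1): β-rule — branch into ¬q4  //  ¬q1.
              branch 2.2.1.1 (add ¬q4):
                ○ open, literals {q4=0}.
              branch 2.2.1.2 (add ¬q1):
                ○ open, literals {q1=0, q4=0}.
          branch 2.2.2 (add ¬(¬q2 ∧ q4)):
            ¬(¬q2 ∧ q4): β-rule — branch into ¬¬q2  //  ¬q4.
              branch 2.2.2.1 (add ¬¬q2):
                ○ open, literals {q2=1, q4=0}.
              branch 2.2.2.2 (add ¬q4):
                ○ open, literals {q4=0}.
2 branches closed, 7 open.
Each open branch fixes some atoms; the unmentioned ones are free. Counting distinct full assignments: branch {q1=1, q4=0} (q3, q2) contributes 4 new; branch {q1=1, q2=1} (q3, q4) contributes 2 new; branch {q1=1, q4=0} (q3, q2) contributes 0 new; branch {q4=0} (q1, q3, q2) contributes 4 new; branch {q1=0, q4=0} (q3, q2) contributes 0 new; branch {q2=1, q4=0} (q1, q3) contributes 0 new; branch {q4=0} (q1, q3, q2) contributes 0 new. Total: 10.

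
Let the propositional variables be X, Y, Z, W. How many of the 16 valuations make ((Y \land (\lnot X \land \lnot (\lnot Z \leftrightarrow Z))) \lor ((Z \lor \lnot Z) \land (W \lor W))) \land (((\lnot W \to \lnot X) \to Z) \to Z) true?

Initial set: {(((Y \land (\lnot X \land \lnot (\lnot Z \leftrightarrow Z))) \lor ((Z \lor \lnot Z) \land (W \lor W))) \land (((\lnot W \to \lnot X) \to Z) \to Z))}.
(((Y \land (\lnot X \land \lnot (\lnot Z \leftrightarrow Z))) \lor ((Z \lor \lnot Z) \land (W \lor W))) \land (((\lnot W \to \lnot X) \to Z) \to Z)): α-rule — add ((Y \land (\lnot X \land \lnot (\lnot Z \leftrightarrow Z))) \lor ((Z \lor \lnot Z) \land (W \lor W))), (((\lnot W \to \lnot X) \to Z) \to Z).
((Y \land (\lnot X \land \lnot (\lnot Z \leftrightarrow Z))) \lor ((Z \lor \lnot Z) \land (W \lor W))): β-rule — branch into (Y \land (\lnot X \land \lnot (\lnot Z \leftrightarrow Z)))  //  ((Z \lor \lnot Z) \land (W \lor W)).
  branch 1 (add (Y \land (\lnot X \land \lnot (\lnot Z \leftrightarrow Z)))):
    (Y \land (\lnot X \land \lnot (\lnot Z \leftrightarrow Z))): α-rule — add Y, (\lnot X \land \lnot (\lnot Z \leftrightarrow Z)).
    (\lnot X \land \lnot (\lnot Z \leftrightarrow Z)): α-rule — add \lnot X, \lnot (\lnot Z \leftrightarrow Z).
    (((\lnot W \to \lnot X) \to Z) \to Z): β-rule — branch into \lnot ((\lnot W \to \lnot X) \to Z)  //  Z.
      branch 1.1 (add \lnot ((\lnot W \to \lnot X) \to Z)):
        \lnot ((\lnot W \to \lnot X) \to Z): α-rule — add (\lnot W \to \lnot X), \lnot Z.
        \lnot (\lnot Z \leftrightarrow Z): β-rule — branch into \lnot Z, \lnot Z  //  \lnot \lnot Z, Z.
          branch 1.1.1 (add \lnot Z, \lnot Z):
            (\lnot W \to \lnot X): β-rule — branch into \lnot \lnot W  //  \lnot X.
              branch 1.1.1.1 (add \lnot \lnot W):
                ○ open, literals {W=true, X=false, Y=true, Z=false}.
              branch 1.1.1.2 (add \lnot X):
                ○ open, literals {X=false, Y=true, Z=false}.
          branch 1.1.2 (add \lnot \lnot Z, Z):
            × closes — contains both Z and \lnot Z.
      branch 1.2 (add Z):
        \lnot (\lnot Z \leftrightarrow Z): β-rule — branch into \lnot Z, \lnot Z  //  \lnot \lnot Z, Z.
          branch 1.2.1 (add \lnot Z, \lnot Z):
            × closes — contains both Z and \lnot Z.
          branch 1.2.2 (add \lnot \lnot Z, Z):
            ○ open, literals {X=false, Y=true, Z=true}.
  branch 2 (add ((Z \lor \lnot Z) \land (W \lor W))):
    ((Z \lor \lnot Z) \land (W \lor W)): α-rule — add (Z \lor \lnot Z), (W \lor W).
    (((\lnot W \to \lnot X) \to Z) \to Z): β-rule — branch into \lnot ((\lnot W \to \lnot X) \to Z)  //  Z.
      branch 2.1 (add \lnot ((\lnot W \to \lnot X) \to Z)):
        \lnot ((\lnot W \to \lnot X) \to Z): α-rule — add (\lnot W \to \lnot X), \lnot Z.
        (Z \lor \lnot Z): β-rule — branch into Z  //  \lnot Z.
          branch 2.1.1 (add Z):
            × closes — contains both Z and \lnot Z.
          branch 2.1.2 (add \lnot Z):
            (W \lor W): β-rule — branch into W  //  W.
              branch 2.1.2.1 (add W):
                (\lnot W \to \lnot X): β-rule — branch into \lnot \lnot W  //  \lnot X.
                  branch 2.1.2.1.1 (add \lnot \lnot W):
                    ○ open, literals {W=true, Z=false}.
                  branch 2.1.2.1.2 (add \lnot X):
                    ○ open, literals {W=true, X=false, Z=false}.
              branch 2.1.2.2 (add W):
                (\lnot W \to \lnot X): β-rule — branch into \lnot \lnot W  //  \lnot X.
                  branch 2.1.2.2.1 (add \lnot \lnot W):
                    ○ open, literals {W=true, Z=false}.
                  branch 2.1.2.2.2 (add \lnot X):
                    ○ open, literals {W=true, X=false, Z=false}.
      branch 2.2 (add Z):
        (Z \lor \lnot Z): β-rule — branch into Z  //  \lnot Z.
          branch 2.2.1 (add Z):
            (W \lor W): β-rule — branch into W  //  W.
              branch 2.2.1.1 (add W):
                ○ open, literals {W=true, Z=true}.
              branch 2.2.1.2 (add W):
                ○ open, literals {W=true, Z=true}.
          branch 2.2.2 (add \lnot Z):
            × closes — contains both Z and \lnot Z.
4 branches closed, 9 open.
Each open branch fixes some atoms; the unmentioned ones are free. Counting distinct full assignments: branch {W=true, X=false, Y=true, Z=false} (none free) contributes 1 new; branch {X=false, Y=true, Z=false} (W) contributes 1 new; branch {X=false, Y=true, Z=true} (W) contributes 2 new; branch {W=true, Z=false} (X, Y) contributes 3 new; branch {W=true, X=false, Z=false} (Y) contributes 0 new; branch {W=true, Z=false} (X, Y) contributes 0 new; branch {W=true, X=false, Z=false} (Y) contributes 0 new; branch {W=true, Z=true} (X, Y) contributes 3 new; branch {W=true, Z=true} (X, Y) contributes 0 new. Total: 10.

10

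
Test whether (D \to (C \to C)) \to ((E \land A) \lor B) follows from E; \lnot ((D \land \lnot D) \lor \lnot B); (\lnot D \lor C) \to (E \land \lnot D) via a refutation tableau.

Yes

Initial set: {E; \lnot ((D \land \lnot D) \lor \lnot B); ((\lnot D \lor C) \to (E \land \lnot D)); \lnot ((D \to (C \to C)) \to ((E \land A) \lor B))}.
\lnot ((D \land \lnot D) \lor \lnot B): α-rule — add \lnot (D \land \lnot D), \lnot \lnot B.
\lnot ((D \to (C \to C)) \to ((E \land A) \lor B)): α-rule — add (D \to (C \to C)), \lnot ((E \land A) \lor B).
\lnot ((E \land A) \lor B): α-rule — add \lnot (E \land A), \lnot B.
× closes — contains both B and \lnot B.
All 1 branch closes.
Every branch closed, so the premises entail the conclusion.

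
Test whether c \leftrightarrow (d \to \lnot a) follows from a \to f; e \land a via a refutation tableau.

No

Initial set: {(a \to f); (e \land a); \lnot (c \leftrightarrow (d \to \lnot a))}.
(e \land a): α-rule — add e, a.
(a \to f): β-rule — branch into \lnot a  //  f.
  branch 1 (add \lnot a):
    × closes — contains both a and \lnot a.
  branch 2 (add f):
    \lnot (c \leftrightarrow (d \to \lnot a)): β-rule — branch into c, \lnot (d \to \lnot a)  //  \lnot c, (d \to \lnot a).
      branch 2.1 (add c, \lnot (d \to \lnot a)):
        \lnot (d \to \lnot a): α-rule — add d, \lnot \lnot a.
        ○ open, literals {a=T, c=T, d=T, e=T, f=T}.
      branch 2.2 (add \lnot c, (d \to \lnot a)):
        (d \to \lnot a): β-rule — branch into \lnot d  //  \lnot a.
          branch 2.2.1 (add \lnot d):
            ○ open, literals {a=T, c=F, d=F, e=T, f=T}.
          branch 2.2.2 (add \lnot a):
            × closes — contains both a and \lnot a.
2 branches closed, 2 open.
An open branch gives a countermodel: a=T, c=T, d=T, e=T, f=T (unmentioned atoms arbitrary); the premises hold there but the conclusion fails.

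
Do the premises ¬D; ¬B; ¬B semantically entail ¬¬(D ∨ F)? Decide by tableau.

Initial set: {T ¬D; T ¬B; T ¬B; F ¬¬(D ∨ F)}.
F ¬¬(D ∨ F): drop double negation, giving F (D ∨ F).
F (D ∨ F): α-rule — add F D, F F.
○ open, literals {B=false, D=false, F=false}.
0 branches closed, 1 open.
An open branch gives a countermodel: B=false, D=false, F=false (unmentioned atoms arbitrary); the premises hold there but the conclusion fails.

No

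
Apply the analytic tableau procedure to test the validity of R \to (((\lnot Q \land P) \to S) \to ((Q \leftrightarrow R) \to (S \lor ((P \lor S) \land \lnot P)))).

Not valid

Assume the negation and expand:
Initial set: {\lnot (R \to (((\lnot Q \land P) \to S) \to ((Q \leftrightarrow R) \to (S \lor ((P \lor S) \land \lnot P)))))}.
\lnot (R \to (((\lnot Q \land P) \to S) \to ((Q \leftrightarrow R) \to (S \lor ((P \lor S) \land \lnot P))))): α-rule — add R, \lnot (((\lnot Q \land P) \to S) \to ((Q \leftrightarrow R) \to (S \lor ((P \lor S) \land \lnot P)))).
\lnot (((\lnot Q \land P) \to S) \to ((Q \leftrightarrow R) \to (S \lor ((P \lor S) \land \lnot P)))): α-rule — add ((\lnot Q \land P) \to S), \lnot ((Q \leftrightarrow R) \to (S \lor ((P \lor S) \land \lnot P))).
\lnot ((Q \leftrightarrow R) \to (S \lor ((P \lor S) \land \lnot P))): α-rule — add (Q \leftrightarrow R), \lnot (S \lor ((P \lor S) \land \lnot P)).
\lnot (S \lor ((P \lor S) \land \lnot P)): α-rule — add \lnot S, \lnot ((P \lor S) \land \lnot P).
((\lnot Q \land P) \to S): β-rule — branch into \lnot (\lnot Q \land P)  //  S.
  branch 1 (add \lnot (\lnot Q \land P)):
    (Q \leftrightarrow R): β-rule — branch into Q, R  //  \lnot Q, \lnot R.
      branch 1.1 (add Q, R):
        \lnot ((P \lor S) \land \lnot P): β-rule — branch into \lnot (P \lor S)  //  \lnot \lnot P.
          branch 1.1.1 (add \lnot (P \lor S)):
            \lnot (P \lor S): α-rule — add \lnot P, \lnot S.
            \lnot (\lnot Q \land P): β-rule — branch into \lnot \lnot Q  //  \lnot P.
              branch 1.1.1.1 (add \lnot \lnot Q):
                ○ open, literals {P=0, Q=1, R=1, S=0}.
              branch 1.1.1.2 (add \lnot P):
                ○ open, literals {P=0, Q=1, R=1, S=0}.
          branch 1.1.2 (add \lnot \lnot P):
            \lnot (\lnot Q \land P): β-rule — branch into \lnot \lnot Q  //  \lnot P.
              branch 1.1.2.1 (add \lnot \lnot Q):
                ○ open, literals {P=1, Q=1, R=1, S=0}.
              branch 1.1.2.2 (add \lnot P):
                × closes — contains both P and \lnot P.
      branch 1.2 (add \lnot Q, \lnot R):
        × closes — contains both R and \lnot R.
  branch 2 (add S):
    × closes — contains both S and \lnot S.
3 branches closed, 3 open.
An open branch gives a countermodel: P=0, Q=1, R=1, S=0 (unmentioned atoms arbitrary); under it the original formula is false.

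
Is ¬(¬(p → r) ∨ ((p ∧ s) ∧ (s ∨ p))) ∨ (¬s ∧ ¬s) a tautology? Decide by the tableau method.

Not valid

Assume the negation and expand:
Initial set: {¬(¬(¬(p → r) ∨ ((p ∧ s) ∧ (s ∨ p))) ∨ (¬s ∧ ¬s))}.
¬(¬(¬(p → r) ∨ ((p ∧ s) ∧ (s ∨ p))) ∨ (¬s ∧ ¬s)): α-rule — add ¬¬(¬(p → r) ∨ ((p ∧ s) ∧ (s ∨ p))), ¬(¬s ∧ ¬s).
¬¬(¬(p → r) ∨ ((p ∧ s) ∧ (s ∨ p))): β-rule — branch into ¬(p → r)  //  ((p ∧ s) ∧ (s ∨ p)).
  branch 1 (add ¬(p → r)):
    ¬(p → r): α-rule — add p, ¬r.
    ¬(¬s ∧ ¬s): β-rule — branch into ¬¬s  //  ¬¬s.
      branch 1.1 (add ¬¬s):
        ○ open, literals {p=1, r=0, s=1}.
      branch 1.2 (add ¬¬s):
        ○ open, literals {p=1, r=0, s=1}.
  branch 2 (add ((p ∧ s) ∧ (s ∨ p))):
    ((p ∧ s) ∧ (s ∨ p)): α-rule — add (p ∧ s), (s ∨ p).
    (p ∧ s): α-rule — add p, s.
    ¬(¬s ∧ ¬s): β-rule — branch into ¬¬s  //  ¬¬s.
      branch 2.1 (add ¬¬s):
        (s ∨ p): β-rule — branch into s  //  p.
          branch 2.1.1 (add s):
            ○ open, literals {p=1, s=1}.
          branch 2.1.2 (add p):
            ○ open, literals {p=1, s=1}.
      branch 2.2 (add ¬¬s):
        (s ∨ p): β-rule — branch into s  //  p.
          branch 2.2.1 (add s):
            ○ open, literals {p=1, s=1}.
          branch 2.2.2 (add p):
            ○ open, literals {p=1, s=1}.
0 branches closed, 6 open.
An open branch gives a countermodel: p=1, r=0, s=1 (unmentioned atoms arbitrary); under it the original formula is false.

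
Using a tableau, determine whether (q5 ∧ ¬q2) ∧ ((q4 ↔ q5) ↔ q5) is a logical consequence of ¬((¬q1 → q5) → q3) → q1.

Initial set: {(¬((¬q1 → q5) → q3) → q1); ¬((q5 ∧ ¬q2) ∧ ((q4 ↔ q5) ↔ q5))}.
(¬((¬q1 → q5) → q3) → q1): β-rule — branch into ¬¬((¬q1 → q5) → q3)  //  q1.
  branch 1 (add ¬¬((¬q1 → q5) → q3)):
    ¬((q5 ∧ ¬q2) ∧ ((q4 ↔ q5) ↔ q5)): β-rule — branch into ¬(q5 ∧ ¬q2)  //  ¬((q4 ↔ q5) ↔ q5).
      branch 1.1 (add ¬(q5 ∧ ¬q2)):
        ¬¬((¬q1 → q5) → q3): β-rule — branch into ¬(¬q1 → q5)  //  q3.
          branch 1.1.1 (add ¬(¬q1 → q5)):
            ¬(¬q1 → q5): α-rule — add ¬q1, ¬q5.
            ¬(q5 ∧ ¬q2): β-rule — branch into ¬q5  //  ¬¬q2.
              branch 1.1.1.1 (add ¬q5):
                ○ open, literals {q1=F, q5=F}.
              branch 1.1.1.2 (add ¬¬q2):
                ○ open, literals {q1=F, q2=T, q5=F}.
          branch 1.1.2 (add q3):
            ¬(q5 ∧ ¬q2): β-rule — branch into ¬q5  //  ¬¬q2.
              branch 1.1.2.1 (add ¬q5):
                ○ open, literals {q3=T, q5=F}.
              branch 1.1.2.2 (add ¬¬q2):
                ○ open, literals {q2=T, q3=T}.
      branch 1.2 (add ¬((q4 ↔ q5) ↔ q5)):
        ¬¬((¬q1 → q5) → q3): β-rule — branch into ¬(¬q1 → q5)  //  q3.
          branch 1.2.1 (add ¬(¬q1 → q5)):
            ¬(¬q1 → q5): α-rule — add ¬q1, ¬q5.
            ¬((q4 ↔ q5) ↔ q5): β-rule — branch into (q4 ↔ q5), ¬q5  //  ¬(q4 ↔ q5), q5.
              branch 1.2.1.1 (add (q4 ↔ q5), ¬q5):
                (q4 ↔ q5): β-rule — branch into q4, q5  //  ¬q4, ¬q5.
                  branch 1.2.1.1.1 (add q4, q5):
                    × closes — contains both q5 and ¬q5.
                  branch 1.2.1.1.2 (add ¬q4, ¬q5):
                    ○ open, literals {q1=F, q4=F, q5=F}.
              branch 1.2.1.2 (add ¬(q4 ↔ q5), q5):
                × closes — contains both q5 and ¬q5.
          branch 1.2.2 (add q3):
            ¬((q4 ↔ q5) ↔ q5): β-rule — branch into (q4 ↔ q5), ¬q5  //  ¬(q4 ↔ q5), q5.
              branch 1.2.2.1 (add (q4 ↔ q5), ¬q5):
                (q4 ↔ q5): β-rule — branch into q4, q5  //  ¬q4, ¬q5.
                  branch 1.2.2.1.1 (add q4, q5):
                    × closes — contains both q5 and ¬q5.
                  branch 1.2.2.1.2 (add ¬q4, ¬q5):
                    ○ open, literals {q3=T, q4=F, q5=F}.
              branch 1.2.2.2 (add ¬(q4 ↔ q5), q5):
                ¬(q4 ↔ q5): β-rule — branch into q4, ¬q5  //  ¬q4, q5.
                  branch 1.2.2.2.1 (add q4, ¬q5):
                    × closes — contains both q5 and ¬q5.
                  branch 1.2.2.2.2 (add ¬q4, q5):
                    ○ open, literals {q3=T, q4=F, q5=T}.
  branch 2 (add q1):
    ¬((q5 ∧ ¬q2) ∧ ((q4 ↔ q5) ↔ q5)): β-rule — branch into ¬(q5 ∧ ¬q2)  //  ¬((q4 ↔ q5) ↔ q5).
      branch 2.1 (add ¬(q5 ∧ ¬q2)):
        ¬(q5 ∧ ¬q2): β-rule — branch into ¬q5  //  ¬¬q2.
          branch 2.1.1 (add ¬q5):
            ○ open, literals {q1=T, q5=F}.
          branch 2.1.2 (add ¬¬q2):
            ○ open, literals {q1=T, q2=T}.
      branch 2.2 (add ¬((q4 ↔ q5) ↔ q5)):
        ¬((q4 ↔ q5) ↔ q5): β-rule — branch into (q4 ↔ q5), ¬q5  //  ¬(q4 ↔ q5), q5.
          branch 2.2.1 (add (q4 ↔ q5), ¬q5):
            (q4 ↔ q5): β-rule — branch into q4, q5  //  ¬q4, ¬q5.
              branch 2.2.1.1 (add q4, q5):
                × closes — contains both q5 and ¬q5.
              branch 2.2.1.2 (add ¬q4, ¬q5):
                ○ open, literals {q1=T, q4=F, q5=F}.
          branch 2.2.2 (add ¬(q4 ↔ q5), q5):
            ¬(q4 ↔ q5): β-rule — branch into q4, ¬q5  //  ¬q4, q5.
              branch 2.2.2.1 (add q4, ¬q5):
                × closes — contains both q5 and ¬q5.
              branch 2.2.2.2 (add ¬q4, q5):
                ○ open, literals {q1=T, q4=F, q5=T}.
6 branches closed, 11 open.
An open branch gives a countermodel: q1=F, q5=F (unmentioned atoms arbitrary); the premises hold there but the conclusion fails.

No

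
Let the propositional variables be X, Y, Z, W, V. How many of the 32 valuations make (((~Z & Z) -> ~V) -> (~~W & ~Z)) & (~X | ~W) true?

Initial set: {T ((((~Z & Z) -> ~V) -> (~~W & ~Z)) & (~X | ~W))}.
T ((((~Z & Z) -> ~V) -> (~~W & ~Z)) & (~X | ~W)): α-rule — add T (((~Z & Z) -> ~V) -> (~~W & ~Z)), T (~X | ~W).
T (((~Z & Z) -> ~V) -> (~~W & ~Z)): β-rule — branch into F ((~Z & Z) -> ~V)  //  T (~~W & ~Z).
  branch 1 (add F ((~Z & Z) -> ~V)):
    F ((~Z & Z) -> ~V): α-rule — add T (~Z & Z), F ~V.
    T (~Z & Z): α-rule — add T ~Z, T Z.
    × closes — contains both Z and ~Z.
  branch 2 (add T (~~W & ~Z)):
    T (~~W & ~Z): α-rule — add T ~~W, T ~Z.
    T ~~W: drop double negation, giving T W.
    T (~X | ~W): β-rule — branch into T ~X  //  T ~W.
      branch 2.1 (add T ~X):
        ○ open, literals {W=T, X=F, Z=F}.
      branch 2.2 (add T ~W):
        × closes — contains both W and ~W.
2 branches closed, 1 open.
Each open branch fixes some atoms; the unmentioned ones are free. Counting distinct full assignments: branch {W=T, X=F, Z=F} (Y, V) contributes 4 new. Total: 4.

4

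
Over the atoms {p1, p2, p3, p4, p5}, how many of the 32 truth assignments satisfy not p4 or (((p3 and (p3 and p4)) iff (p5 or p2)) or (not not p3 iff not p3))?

Initial set: {T (not p4 or (((p3 and (p3 and p4)) iff (p5 or p2)) or (not not p3 iff not p3)))}.
T (not p4 or (((p3 and (p3 and p4)) iff (p5 or p2)) or (not not p3 iff not p3))): β-rule — branch into T not p4  //  T (((p3 and (p3 and p4)) iff (p5 or p2)) or (not not p3 iff not p3)).
  branch 1 (add T not p4):
    ○ open, literals {p4=false}.
  branch 2 (add T (((p3 and (p3 and p4)) iff (p5 or p2)) or (not not p3 iff not p3))):
    T (((p3 and (p3 and p4)) iff (p5 or p2)) or (not not p3 iff not p3)): β-rule — branch into T ((p3 and (p3 and p4)) iff (p5 or p2))  //  T (not not p3 iff not p3).
      branch 2.1 (add T ((p3 and (p3 and p4)) iff (p5 or p2))):
        T ((p3 and (p3 and p4)) iff (p5 or p2)): β-rule — branch into T (p3 and (p3 and p4)), T (p5 or p2)  //  F (p3 and (p3 and p4)), F (p5 or p2).
          branch 2.1.1 (add T (p3 and (p3 and p4)), T (p5 or p2)):
            T (p3 and (p3 and p4)): α-rule — add T p3, T (p3 and p4).
            T (p3 and p4): α-rule — add T p3, T p4.
            T (p5 or p2): β-rule — branch into T p5  //  T p2.
              branch 2.1.1.1 (add T p5):
                ○ open, literals {p3=true, p4=true, p5=true}.
              branch 2.1.1.2 (add T p2):
                ○ open, literals {p2=true, p3=true, p4=true}.
          branch 2.1.2 (add F (p3 and (p3 and p4)), F (p5 or p2)):
            F (p5 or p2): α-rule — add F p5, F p2.
            F (p3 and (p3 and p4)): β-rule — branch into F p3  //  F (p3 and p4).
              branch 2.1.2.1 (add F p3):
                ○ open, literals {p2=false, p3=false, p5=false}.
              branch 2.1.2.2 (add F (p3 and p4)):
                F (p3 and p4): β-rule — branch into F p3  //  F p4.
                  branch 2.1.2.2.1 (add F p3):
                    ○ open, literals {p2=false, p3=false, p5=false}.
                  branch 2.1.2.2.2 (add F p4):
                    ○ open, literals {p2=false, p4=false, p5=false}.
      branch 2.2 (add T (not not p3 iff not p3)):
        T (not not p3 iff not p3): β-rule — branch into T not not p3, T not p3  //  F not not p3, F not p3.
          branch 2.2.1 (add T not not p3, T not p3):
            T not not p3: drop double negation, giving T p3.
            × closes — contains both p3 and not p3.
          branch 2.2.2 (add F not not p3, F not p3):
            F not not p3: drop double negation, giving F p3.
            × closes — contains both p3 and not p3.
2 branches closed, 6 open.
Each open branch fixes some atoms; the unmentioned ones are free. Counting distinct full assignments: branch {p4=false} (p1, p2, p3, p5) contributes 16 new; branch {p3=true, p4=true, p5=true} (p1, p2) contributes 4 new; branch {p2=true, p3=true, p4=true} (p1, p5) contributes 2 new; branch {p2=false, p3=false, p5=false} (p1, p4) contributes 2 new; branch {p2=false, p3=false, p5=false} (p1, p4) contributes 0 new; branch {p2=false, p4=false, p5=false} (p1, p3) contributes 0 new. Total: 24.

24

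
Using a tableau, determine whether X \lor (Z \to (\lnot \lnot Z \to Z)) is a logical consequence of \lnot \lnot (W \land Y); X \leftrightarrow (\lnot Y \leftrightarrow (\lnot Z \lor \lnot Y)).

Yes

Initial set: {\lnot \lnot (W \land Y); (X \leftrightarrow (\lnot Y \leftrightarrow (\lnot Z \lor \lnot Y))); \lnot (X \lor (Z \to (\lnot \lnot Z \to Z)))}.
\lnot \lnot (W \land Y): drop double negation, giving (W \land Y).
\lnot (X \lor (Z \to (\lnot \lnot Z \to Z))): α-rule — add \lnot X, \lnot (Z \to (\lnot \lnot Z \to Z)).
(W \land Y): α-rule — add W, Y.
\lnot (Z \to (\lnot \lnot Z \to Z)): α-rule — add Z, \lnot (\lnot \lnot Z \to Z).
\lnot (\lnot \lnot Z \to Z): α-rule — add \lnot \lnot Z, \lnot Z.
× closes — contains both Z and \lnot Z.
All 1 branch closes.
Every branch closed, so the premises entail the conclusion.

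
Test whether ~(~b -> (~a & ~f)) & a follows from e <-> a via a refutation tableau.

No

Initial set: {T (e <-> a); F (~(~b -> (~a & ~f)) & a)}.
T (e <-> a): β-rule — branch into T e, T a  //  F e, F a.
  branch 1 (add T e, T a):
    F (~(~b -> (~a & ~f)) & a): β-rule — branch into F ~(~b -> (~a & ~f))  //  F a.
      branch 1.1 (add F ~(~b -> (~a & ~f))):
        F ~(~b -> (~a & ~f)): β-rule — branch into F ~b  //  T (~a & ~f).
          branch 1.1.1 (add F ~b):
            ○ open, literals {a=1, b=1, e=1}.
          branch 1.1.2 (add T (~a & ~f)):
            T (~a & ~f): α-rule — add T ~a, T ~f.
            × closes — contains both a and ~a.
      branch 1.2 (add F a):
        × closes — contains both a and ~a.
  branch 2 (add F e, F a):
    F (~(~b -> (~a & ~f)) & a): β-rule — branch into F ~(~b -> (~a & ~f))  //  F a.
      branch 2.1 (add F ~(~b -> (~a & ~f))):
        F ~(~b -> (~a & ~f)): β-rule — branch into F ~b  //  T (~a & ~f).
          branch 2.1.1 (add F ~b):
            ○ open, literals {a=0, b=1, e=0}.
          branch 2.1.2 (add T (~a & ~f)):
            T (~a & ~f): α-rule — add T ~a, T ~f.
            ○ open, literals {a=0, e=0, f=0}.
      branch 2.2 (add F a):
        ○ open, literals {a=0, e=0}.
2 branches closed, 4 open.
An open branch gives a countermodel: a=1, b=1, e=1 (unmentioned atoms arbitrary); the premises hold there but the conclusion fails.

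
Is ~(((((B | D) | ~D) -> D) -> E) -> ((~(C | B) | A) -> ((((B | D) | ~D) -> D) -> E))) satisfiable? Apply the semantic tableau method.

Unsatisfiable

Initial set: {~(((((B | D) | ~D) -> D) -> E) -> ((~(C | B) | A) -> ((((B | D) | ~D) -> D) -> E)))}.
~(((((B | D) | ~D) -> D) -> E) -> ((~(C | B) | A) -> ((((B | D) | ~D) -> D) -> E))): α-rule — add ((((B | D) | ~D) -> D) -> E), ~((~(C | B) | A) -> ((((B | D) | ~D) -> D) -> E)).
~((~(C | B) | A) -> ((((B | D) | ~D) -> D) -> E)): α-rule — add (~(C | B) | A), ~((((B | D) | ~D) -> D) -> E).
~((((B | D) | ~D) -> D) -> E): α-rule — add (((B | D) | ~D) -> D), ~E.
((((B | D) | ~D) -> D) -> E): β-rule — branch into ~(((B | D) | ~D) -> D)  //  E.
  branch 1 (add ~(((B | D) | ~D) -> D)):
    ~(((B | D) | ~D) -> D): α-rule — add ((B | D) | ~D), ~D.
    (~(C | B) | A): β-rule — branch into ~(C | B)  //  A.
      branch 1.1 (add ~(C | B)):
        ~(C | B): α-rule — add ~C, ~B.
        (((B | D) | ~D) -> D): β-rule — branch into ~((B | D) | ~D)  //  D.
          branch 1.1.1 (add ~((B | D) | ~D)):
            ~((B | D) | ~D): α-rule — add ~(B | D), ~~D.
            × closes — contains both D and ~D.
          branch 1.1.2 (add D):
            × closes — contains both D and ~D.
      branch 1.2 (add A):
        (((B | D) | ~D) -> D): β-rule — branch into ~((B | D) | ~D)  //  D.
          branch 1.2.1 (add ~((B | D) | ~D)):
            ~((B | D) | ~D): α-rule — add ~(B | D), ~~D.
            × closes — contains both D and ~D.
          branch 1.2.2 (add D):
            × closes — contains both D and ~D.
  branch 2 (add E):
    × closes — contains both E and ~E.
All 5 branches close.
Every branch closed; the formula is unsatisfiable.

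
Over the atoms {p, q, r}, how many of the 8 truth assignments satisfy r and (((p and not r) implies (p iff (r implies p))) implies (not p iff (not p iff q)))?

2

Initial set: {(r and (((p and not r) implies (p iff (r implies p))) implies (not p iff (not p iff q))))}.
(r and (((p and not r) implies (p iff (r implies p))) implies (not p iff (not p iff q)))): α-rule — add r, (((p and not r) implies (p iff (r implies p))) implies (not p iff (not p iff q))).
(((p and not r) implies (p iff (r implies p))) implies (not p iff (not p iff q))): β-rule — branch into not ((p and not r) implies (p iff (r implies p)))  //  (not p iff (not p iff q)).
  branch 1 (add not ((p and not r) implies (p iff (r implies p)))):
    not ((p and not r) implies (p iff (r implies p))): α-rule — add (p and not r), not (p iff (r implies p)).
    (p and not r): α-rule — add p, not r.
    × closes — contains both r and not r.
  branch 2 (add (not p iff (not p iff q))):
    (not p iff (not p iff q)): β-rule — branch into not p, (not p iff q)  //  not not p, not (not p iff q).
      branch 2.1 (add not p, (not p iff q)):
        (not p iff q): β-rule — branch into not p, q  //  not not p, not q.
          branch 2.1.1 (add not p, q):
            ○ open, literals {p=false, q=true, r=true}.
          branch 2.1.2 (add not not p, not q):
            × closes — contains both p and not p.
      branch 2.2 (add not not p, not (not p iff q)):
        not (not p iff q): β-rule — branch into not p, not q  //  not not p, q.
          branch 2.2.1 (add not p, not q):
            × closes — contains both p and not p.
          branch 2.2.2 (add not not p, q):
            ○ open, literals {p=true, q=true, r=true}.
3 branches closed, 2 open.
Each open branch fixes some atoms; the unmentioned ones are free. Counting distinct full assignments: branch {p=false, q=true, r=true} (none free) contributes 1 new; branch {p=true, q=true, r=true} (none free) contributes 1 new. Total: 2.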